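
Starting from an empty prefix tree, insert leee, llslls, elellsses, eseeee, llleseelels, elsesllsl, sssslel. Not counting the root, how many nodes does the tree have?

Insert word by word; a character creates a node only if that edge doesn't already exist:
  "leee" → 4 new (l, e, e, e)
  "llslls" → prefix "l" already present; 5 new (l, s, l, l, s)
  "elellsses" → 9 new (e, l, e, l, l, s, s, e, s)
  "eseeee" → prefix "e" already present; 5 new (s, e, e, e, e)
  "llleseelels" → prefix "ll" already present; 9 new (l, e, s, e, e, l, e, l, s)
  "elsesllsl" → prefix "el" already present; 7 new (s, e, s, l, l, s, l)
  "sssslel" → 7 new (s, s, s, s, l, e, l)
Total nodes = 4 + 5 + 9 + 5 + 9 + 7 + 7 = 46

46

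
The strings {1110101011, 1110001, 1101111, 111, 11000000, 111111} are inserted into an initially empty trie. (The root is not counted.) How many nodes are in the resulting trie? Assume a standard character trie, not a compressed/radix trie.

26

Trace insertions, counting only characters that open a new branch:
  "1110101011" → 10 new (1, 1, 1, 0, 1, 0, 1, 0, 1, 1)
  "1110001" → prefix "1110" already present; 3 new (0, 0, 1)
  "1101111" → prefix "11" already present; 5 new (0, 1, 1, 1, 1)
  "111" → prefix "111" already present; 0 new (none)
  "11000000" → prefix "110" already present; 5 new (0, 0, 0, 0, 0)
  "111111" → prefix "111" already present; 3 new (1, 1, 1)
Total nodes = 10 + 3 + 5 + 0 + 5 + 3 = 26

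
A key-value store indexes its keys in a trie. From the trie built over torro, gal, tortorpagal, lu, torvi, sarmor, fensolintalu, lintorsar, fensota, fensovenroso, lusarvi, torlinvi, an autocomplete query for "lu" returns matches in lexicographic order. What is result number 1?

DFS of the "lu" subtree visits, in order: "lu", "lusarvi"
The 1st is lu.

lu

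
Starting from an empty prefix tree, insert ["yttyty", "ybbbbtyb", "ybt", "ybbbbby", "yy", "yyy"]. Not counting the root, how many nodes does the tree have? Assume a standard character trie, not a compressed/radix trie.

18

Count nodes per top-level branch (shared prefixes stored once):
  'y'-branch (ybbbbby, ybbbbtyb, ybt, yttyty, yy, yyy): 18 nodes
Sum: 18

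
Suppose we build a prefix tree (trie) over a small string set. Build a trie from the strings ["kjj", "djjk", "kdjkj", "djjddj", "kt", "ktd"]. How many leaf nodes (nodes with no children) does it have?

A leaf is a node with no children — equivalently, the end of a word that is not a proper prefix of any other stored word.
Those words: "djjddj", "djjk", "kdjkj", "kjj", "ktd"
Leaf count: 5

5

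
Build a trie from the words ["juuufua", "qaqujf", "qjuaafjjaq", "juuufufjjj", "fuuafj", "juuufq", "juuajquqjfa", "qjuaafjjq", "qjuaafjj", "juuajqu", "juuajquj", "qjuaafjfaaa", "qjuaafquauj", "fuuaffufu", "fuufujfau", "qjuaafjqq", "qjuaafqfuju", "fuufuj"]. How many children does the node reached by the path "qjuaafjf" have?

1

The children of the "qjuaafjf" node are the distinct next characters among strings starting with "qjuaafjf".
Distinct next characters after "qjuaafjf": a.
That node has 1 child edge.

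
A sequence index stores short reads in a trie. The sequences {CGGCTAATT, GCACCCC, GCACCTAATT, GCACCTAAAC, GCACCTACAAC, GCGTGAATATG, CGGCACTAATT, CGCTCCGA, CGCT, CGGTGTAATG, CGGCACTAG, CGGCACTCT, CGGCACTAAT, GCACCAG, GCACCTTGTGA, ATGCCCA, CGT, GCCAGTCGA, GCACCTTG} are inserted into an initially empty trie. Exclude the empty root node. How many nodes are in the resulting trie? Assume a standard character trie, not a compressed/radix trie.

81

Insert word by word; a character creates a node only if that edge doesn't already exist:
  "CGGCTAATT" → 9 new (C, G, G, C, T, A, A, T, T)
  "GCACCCC" → 7 new (G, C, A, C, C, C, C)
  "GCACCTAATT" → prefix "GCACC" already present; 5 new (T, A, A, T, T)
  "GCACCTAAAC" → prefix "GCACCTAA" already present; 2 new (A, C)
  "GCACCTACAAC" → prefix "GCACCTA" already present; 4 new (C, A, A, C)
  "GCGTGAATATG" → prefix "GC" already present; 9 new (G, T, G, A, A, T, A, T, G)
  "CGGCACTAATT" → prefix "CGGC" already present; 7 new (A, C, T, A, A, T, T)
  "CGCTCCGA" → prefix "CG" already present; 6 new (C, T, C, C, G, A)
  "CGCT" → prefix "CGCT" already present; 0 new (none)
  "CGGTGTAATG" → prefix "CGG" already present; 7 new (T, G, T, A, A, T, G)
  "CGGCACTAG" → prefix "CGGCACTA" already present; 1 new (G)
  "CGGCACTCT" → prefix "CGGCACT" already present; 2 new (C, T)
  "CGGCACTAAT" → prefix "CGGCACTAAT" already present; 0 new (none)
  "GCACCAG" → prefix "GCACC" already present; 2 new (A, G)
  "GCACCTTGTGA" → prefix "GCACCT" already present; 5 new (T, G, T, G, A)
  "ATGCCCA" → 7 new (A, T, G, C, C, C, A)
  "CGT" → prefix "CG" already present; 1 new (T)
  "GCCAGTCGA" → prefix "GC" already present; 7 new (C, A, G, T, C, G, A)
  "GCACCTTG" → prefix "GCACCTTG" already present; 0 new (none)
Total nodes = 9 + 7 + 5 + 2 + 4 + 9 + 7 + 6 + 0 + 7 + 1 + 2 + 0 + 2 + 5 + 7 + 1 + 7 + 0 = 81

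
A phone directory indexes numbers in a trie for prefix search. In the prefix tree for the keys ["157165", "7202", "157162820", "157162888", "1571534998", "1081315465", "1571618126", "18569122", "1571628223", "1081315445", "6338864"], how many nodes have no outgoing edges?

11

Leaves are exactly the stored words that no other stored word extends.
Those words: "1081315445", "1081315465", "1571534998", "1571618126", "157162820", "1571628223", "157162888", "157165", "18569122", "6338864", "7202"
Leaf count: 11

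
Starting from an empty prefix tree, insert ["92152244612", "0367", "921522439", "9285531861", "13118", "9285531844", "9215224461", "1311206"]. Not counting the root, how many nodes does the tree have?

35

For each word, the new-node count is its length minus the longest prefix already in the trie:
  "92152244612" → 11 new (9, 2, 1, 5, 2, 2, 4, 4, 6, 1, 2)
  "0367" → 4 new (0, 3, 6, 7)
  "921522439" → prefix "9215224" already present; 2 new (3, 9)
  "9285531861" → prefix "92" already present; 8 new (8, 5, 5, 3, 1, 8, 6, 1)
  "13118" → 5 new (1, 3, 1, 1, 8)
  "9285531844" → prefix "92855318" already present; 2 new (4, 4)
  "9215224461" → prefix "9215224461" already present; 0 new (none)
  "1311206" → prefix "1311" already present; 3 new (2, 0, 6)
Total nodes = 11 + 4 + 2 + 8 + 5 + 2 + 0 + 3 = 35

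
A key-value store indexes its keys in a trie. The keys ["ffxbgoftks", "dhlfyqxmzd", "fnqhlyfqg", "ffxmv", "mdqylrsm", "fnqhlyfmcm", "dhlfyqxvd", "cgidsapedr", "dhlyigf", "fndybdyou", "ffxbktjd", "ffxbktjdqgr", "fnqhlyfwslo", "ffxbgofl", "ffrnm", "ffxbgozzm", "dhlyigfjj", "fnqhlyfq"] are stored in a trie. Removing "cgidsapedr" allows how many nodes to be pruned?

Walk "cgidsapedr" from the leaf back toward the root, removing each node that no remaining word uses.
No other word shares any prefix with "cgidsapedr", so all 10 of its nodes go.
Nodes removed: 10

10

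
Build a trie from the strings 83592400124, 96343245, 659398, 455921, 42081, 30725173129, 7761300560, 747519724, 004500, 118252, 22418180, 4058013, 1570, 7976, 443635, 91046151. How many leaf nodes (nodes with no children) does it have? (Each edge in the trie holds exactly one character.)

16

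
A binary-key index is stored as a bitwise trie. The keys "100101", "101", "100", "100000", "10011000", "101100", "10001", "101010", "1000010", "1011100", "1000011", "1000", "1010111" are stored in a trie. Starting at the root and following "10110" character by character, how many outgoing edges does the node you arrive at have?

1

Walk "10110" from the root, arriving at one node.
Characters that immediately follow "10110" among the stored strings: {0}.
That node has 1 child edge.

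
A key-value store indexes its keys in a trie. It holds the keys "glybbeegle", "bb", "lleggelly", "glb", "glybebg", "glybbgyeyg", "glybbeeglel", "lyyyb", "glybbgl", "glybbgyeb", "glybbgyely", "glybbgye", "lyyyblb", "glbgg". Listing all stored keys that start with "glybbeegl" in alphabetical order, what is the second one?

glybbeeglel

Filter for "glybbeegl…" and sort: "glybbeegle", "glybbeeglel"
Position 2: glybbeeglel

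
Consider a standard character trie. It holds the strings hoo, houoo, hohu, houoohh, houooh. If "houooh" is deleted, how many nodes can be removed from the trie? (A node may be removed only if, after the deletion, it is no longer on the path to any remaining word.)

After clearing the end-marker at "houooh", prune upward until reaching a node still needed by another word.
Every node on "houooh" is still needed (e.g. by "houoohh"), so nothing is freed.
Nodes removed: 0

0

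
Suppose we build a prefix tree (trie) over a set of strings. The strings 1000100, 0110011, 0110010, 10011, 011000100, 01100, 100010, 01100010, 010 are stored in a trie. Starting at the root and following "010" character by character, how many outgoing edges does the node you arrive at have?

Follow the path "010" to its node, then look at its outgoing edges.
No stored string extends past "010".
That node has 0 child edges.

0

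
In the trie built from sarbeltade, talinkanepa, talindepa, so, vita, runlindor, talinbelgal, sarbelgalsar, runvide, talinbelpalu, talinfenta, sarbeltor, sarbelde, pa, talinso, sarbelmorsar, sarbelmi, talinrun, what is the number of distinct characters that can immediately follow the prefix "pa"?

0

Follow the path "pa" to its node, then look at its outgoing edges.
No stored string extends past "pa".
That node has 0 child edges.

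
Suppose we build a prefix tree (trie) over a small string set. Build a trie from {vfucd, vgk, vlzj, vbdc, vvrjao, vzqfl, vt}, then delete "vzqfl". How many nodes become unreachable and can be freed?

Walk "vzqfl" from the leaf back toward the root, removing each node that no remaining word uses.
The suffix "zqfl" (4 nodes) is used only by "vzqfl"; the node for "v" still has the child "f", so pruning stops there.
Nodes removed: 4

4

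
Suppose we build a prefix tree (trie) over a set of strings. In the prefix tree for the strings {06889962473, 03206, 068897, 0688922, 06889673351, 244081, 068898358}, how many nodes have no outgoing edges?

7

A leaf is a node with no children — equivalently, the end of a word that is not a proper prefix of any other stored word.
Those words: "03206", "0688922", "06889673351", "068897", "068898358", "06889962473", "244081"
Leaf count: 7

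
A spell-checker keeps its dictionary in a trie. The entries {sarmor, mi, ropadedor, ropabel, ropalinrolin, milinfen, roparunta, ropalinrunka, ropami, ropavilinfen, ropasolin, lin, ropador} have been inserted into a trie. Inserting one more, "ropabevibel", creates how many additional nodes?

Walking "ropabevibel" from the root, the first 6 characters ("ropabe") follow existing edges; "v" is the first miss.
Each of the 5 remaining characters creates one node.

5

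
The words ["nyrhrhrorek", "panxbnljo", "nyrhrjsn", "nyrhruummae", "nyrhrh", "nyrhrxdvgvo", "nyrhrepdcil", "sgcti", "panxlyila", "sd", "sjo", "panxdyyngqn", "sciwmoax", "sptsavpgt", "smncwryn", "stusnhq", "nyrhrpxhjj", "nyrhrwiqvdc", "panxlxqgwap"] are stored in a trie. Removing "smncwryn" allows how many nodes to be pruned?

7

Walk "smncwryn" from the leaf back toward the root, removing each node that no remaining word uses.
The suffix "mncwryn" (7 nodes) is used only by "smncwryn"; the node for "s" still has the child "g", so pruning stops there.
Nodes removed: 7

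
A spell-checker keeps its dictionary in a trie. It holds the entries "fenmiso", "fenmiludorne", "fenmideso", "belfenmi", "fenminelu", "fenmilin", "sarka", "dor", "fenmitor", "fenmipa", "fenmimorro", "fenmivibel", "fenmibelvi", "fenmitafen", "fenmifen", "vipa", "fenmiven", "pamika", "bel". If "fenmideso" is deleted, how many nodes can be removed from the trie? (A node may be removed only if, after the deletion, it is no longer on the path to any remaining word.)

4

After clearing the end-marker at "fenmideso", prune upward until reaching a node still needed by another word.
The suffix "deso" (4 nodes) is used only by "fenmideso"; the node for "fenmi" still has the child "s", so pruning stops there.
Nodes removed: 4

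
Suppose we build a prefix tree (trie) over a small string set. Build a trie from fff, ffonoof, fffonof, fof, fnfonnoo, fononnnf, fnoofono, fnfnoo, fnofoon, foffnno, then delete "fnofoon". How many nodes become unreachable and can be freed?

A node on "fnofoon"'s path can go only if nothing else ends at it or branches off below it.
The suffix "foon" (4 nodes) is used only by "fnofoon"; the node for "fno" still has the child "o", so pruning stops there.
Nodes removed: 4

4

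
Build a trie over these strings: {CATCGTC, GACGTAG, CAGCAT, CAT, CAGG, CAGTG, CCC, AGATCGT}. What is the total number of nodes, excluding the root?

30

Count nodes per top-level branch (shared prefixes stored once):
  'A'-branch (AGATCGT): 7 nodes
  'C'-branch (CAGCAT, CAGG, CAGTG, CAT, CATCGTC, CCC): 16 nodes
  'G'-branch (GACGTAG): 7 nodes
Sum: 30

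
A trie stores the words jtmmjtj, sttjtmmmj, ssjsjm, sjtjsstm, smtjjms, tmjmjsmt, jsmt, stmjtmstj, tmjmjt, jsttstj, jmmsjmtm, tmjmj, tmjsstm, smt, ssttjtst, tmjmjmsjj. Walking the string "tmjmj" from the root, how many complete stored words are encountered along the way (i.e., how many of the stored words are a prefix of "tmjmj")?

1

Check each prefix of "tmjmj" against the stored set — each match is an end-marker on the path.
Prefixes of the query that are stored words: "tmjmj"
Count: 1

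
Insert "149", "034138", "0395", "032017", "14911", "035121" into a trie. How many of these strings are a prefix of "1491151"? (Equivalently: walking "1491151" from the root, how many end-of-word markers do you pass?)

2

Traverse "1491151" character by character; count nodes along the way that are marked as word ends.
Prefixes of the query that are stored words: "149", "14911"
Count: 2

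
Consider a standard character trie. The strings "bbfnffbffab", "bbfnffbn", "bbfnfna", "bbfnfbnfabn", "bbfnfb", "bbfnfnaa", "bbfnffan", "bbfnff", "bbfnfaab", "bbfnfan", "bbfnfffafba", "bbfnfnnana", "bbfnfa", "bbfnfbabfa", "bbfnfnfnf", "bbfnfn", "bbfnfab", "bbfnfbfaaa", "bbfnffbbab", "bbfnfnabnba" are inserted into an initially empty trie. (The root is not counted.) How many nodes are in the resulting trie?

Trace insertions, counting only characters that open a new branch:
  "bbfnffbffab" → 11 new (b, b, f, n, f, f, b, f, f, a, b)
  "bbfnffbn" → prefix "bbfnffb" already present; 1 new (n)
  "bbfnfna" → prefix "bbfnf" already present; 2 new (n, a)
  "bbfnfbnfabn" → prefix "bbfnf" already present; 6 new (b, n, f, a, b, n)
  "bbfnfb" → prefix "bbfnfb" already present; 0 new (none)
  "bbfnfnaa" → prefix "bbfnfna" already present; 1 new (a)
  "bbfnffan" → prefix "bbfnff" already present; 2 new (a, n)
  "bbfnff" → prefix "bbfnff" already present; 0 new (none)
  "bbfnfaab" → prefix "bbfnf" already present; 3 new (a, a, b)
  "bbfnfan" → prefix "bbfnfa" already present; 1 new (n)
  "bbfnfffafba" → prefix "bbfnff" already present; 5 new (f, a, f, b, a)
  "bbfnfnnana" → prefix "bbfnfn" already present; 4 new (n, a, n, a)
  "bbfnfa" → prefix "bbfnfa" already present; 0 new (none)
  "bbfnfbabfa" → prefix "bbfnfb" already present; 4 new (a, b, f, a)
  "bbfnfnfnf" → prefix "bbfnfn" already present; 3 new (f, n, f)
  "bbfnfn" → prefix "bbfnfn" already present; 0 new (none)
  "bbfnfab" → prefix "bbfnfa" already present; 1 new (b)
  "bbfnfbfaaa" → prefix "bbfnfb" already present; 4 new (f, a, a, a)
  "bbfnffbbab" → prefix "bbfnffb" already present; 3 new (b, a, b)
  "bbfnfnabnba" → prefix "bbfnfna" already present; 4 new (b, n, b, a)
Total nodes = 11 + 1 + 2 + 6 + 0 + 1 + 2 + 0 + 3 + 1 + 5 + 4 + 0 + 4 + 3 + 0 + 1 + 4 + 3 + 4 = 55

55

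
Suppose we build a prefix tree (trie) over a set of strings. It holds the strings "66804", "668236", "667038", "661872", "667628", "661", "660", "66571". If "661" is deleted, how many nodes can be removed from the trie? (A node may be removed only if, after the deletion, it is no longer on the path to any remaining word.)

A node on "661"'s path can go only if nothing else ends at it or branches off below it.
Every node on "661" is still needed (e.g. by "661872"), so nothing is freed.
Nodes removed: 0

0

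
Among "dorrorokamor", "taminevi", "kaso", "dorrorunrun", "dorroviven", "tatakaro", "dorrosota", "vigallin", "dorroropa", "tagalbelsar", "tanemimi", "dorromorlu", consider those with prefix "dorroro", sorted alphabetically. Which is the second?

dorroropa

DFS of the "dorroro" subtree visits, in order: "dorrorokamor", "dorroropa"
Position 2: dorroropa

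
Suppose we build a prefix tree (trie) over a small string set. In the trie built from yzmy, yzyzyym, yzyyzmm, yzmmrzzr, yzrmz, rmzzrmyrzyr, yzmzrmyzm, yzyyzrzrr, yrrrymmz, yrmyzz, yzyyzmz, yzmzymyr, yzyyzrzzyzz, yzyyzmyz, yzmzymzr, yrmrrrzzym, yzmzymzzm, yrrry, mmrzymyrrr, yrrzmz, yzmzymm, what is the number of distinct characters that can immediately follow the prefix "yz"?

The children of the "yz" node are the distinct next characters among strings starting with "yz".
Characters that immediately follow "yz" among the stored strings: {m, r, y}.
That node has 3 child edges.

3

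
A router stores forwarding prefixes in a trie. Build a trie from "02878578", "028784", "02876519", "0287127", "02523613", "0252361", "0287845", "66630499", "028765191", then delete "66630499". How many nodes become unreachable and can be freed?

8

Walk "66630499" from the leaf back toward the root, removing each node that no remaining word uses.
No other word shares any prefix with "66630499", so all 8 of its nodes go.
Nodes removed: 8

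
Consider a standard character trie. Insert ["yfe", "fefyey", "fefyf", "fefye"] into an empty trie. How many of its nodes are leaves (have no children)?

3

A leaf is a node with no children — equivalently, the end of a word that is not a proper prefix of any other stored word.
Those words: "fefyey", "fefyf", "yfe"
Leaf count: 3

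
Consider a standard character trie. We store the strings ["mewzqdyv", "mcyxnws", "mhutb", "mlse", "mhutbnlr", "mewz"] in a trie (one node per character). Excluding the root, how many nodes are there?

24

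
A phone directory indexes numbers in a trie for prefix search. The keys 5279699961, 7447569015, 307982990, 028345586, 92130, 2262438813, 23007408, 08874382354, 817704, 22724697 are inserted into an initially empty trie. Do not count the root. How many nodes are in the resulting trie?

Insert word by word; a character creates a node only if that edge doesn't already exist:
  "5279699961" → 10 new (5, 2, 7, 9, 6, 9, 9, 9, 6, 1)
  "7447569015" → 10 new (7, 4, 4, 7, 5, 6, 9, 0, 1, 5)
  "307982990" → 9 new (3, 0, 7, 9, 8, 2, 9, 9, 0)
  "028345586" → 9 new (0, 2, 8, 3, 4, 5, 5, 8, 6)
  "92130" → 5 new (9, 2, 1, 3, 0)
  "2262438813" → 10 new (2, 2, 6, 2, 4, 3, 8, 8, 1, 3)
  "23007408" → prefix "2" already present; 7 new (3, 0, 0, 7, 4, 0, 8)
  "08874382354" → prefix "0" already present; 10 new (8, 8, 7, 4, 3, 8, 2, 3, 5, 4)
  "817704" → 6 new (8, 1, 7, 7, 0, 4)
  "22724697" → prefix "22" already present; 6 new (7, 2, 4, 6, 9, 7)
Total nodes = 10 + 10 + 9 + 9 + 5 + 10 + 7 + 10 + 6 + 6 = 82

82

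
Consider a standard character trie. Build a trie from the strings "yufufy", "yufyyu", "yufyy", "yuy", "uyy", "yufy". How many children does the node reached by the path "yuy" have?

0

The children of the "yuy" node are the distinct next characters among strings starting with "yuy".
No stored string extends past "yuy".
That node has 0 child edges.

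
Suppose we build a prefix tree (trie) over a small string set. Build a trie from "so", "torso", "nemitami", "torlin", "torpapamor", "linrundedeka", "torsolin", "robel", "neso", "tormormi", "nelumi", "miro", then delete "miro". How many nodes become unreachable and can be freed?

4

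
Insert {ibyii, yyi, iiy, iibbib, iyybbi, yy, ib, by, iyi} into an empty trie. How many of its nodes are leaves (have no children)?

7

Leaves are exactly the stored words that no other stored word extends.
Those words: "by", "ibyii", "iibbib", "iiy", "iyi", "iyybbi", "yyi"
Leaf count: 7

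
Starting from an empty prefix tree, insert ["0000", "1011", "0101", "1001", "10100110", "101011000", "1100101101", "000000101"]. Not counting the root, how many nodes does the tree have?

37

Count nodes per top-level branch (shared prefixes stored once):
  '0'-branch (0000, 000000101, 0101): 12 nodes
  '1'-branch (1001, 10100110, 101011000, 1011, 1100101101): 25 nodes
Sum: 37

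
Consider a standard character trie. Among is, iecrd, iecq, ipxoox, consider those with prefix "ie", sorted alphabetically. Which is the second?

iecrd

Filter for "ie…" and sort: "iecq", "iecrd"
The 2nd is iecrd.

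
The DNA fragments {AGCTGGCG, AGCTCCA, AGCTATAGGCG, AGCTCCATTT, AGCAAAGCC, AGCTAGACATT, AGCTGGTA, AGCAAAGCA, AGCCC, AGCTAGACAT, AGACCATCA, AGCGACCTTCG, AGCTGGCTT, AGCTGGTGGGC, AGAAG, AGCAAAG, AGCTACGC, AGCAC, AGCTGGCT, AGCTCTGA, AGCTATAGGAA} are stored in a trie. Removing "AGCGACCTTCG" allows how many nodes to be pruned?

A node on "AGCGACCTTCG"'s path can go only if nothing else ends at it or branches off below it.
The suffix "GACCTTCG" (8 nodes) is used only by "AGCGACCTTCG"; the node for "AGC" still has the child "T", so pruning stops there.
Nodes removed: 8

8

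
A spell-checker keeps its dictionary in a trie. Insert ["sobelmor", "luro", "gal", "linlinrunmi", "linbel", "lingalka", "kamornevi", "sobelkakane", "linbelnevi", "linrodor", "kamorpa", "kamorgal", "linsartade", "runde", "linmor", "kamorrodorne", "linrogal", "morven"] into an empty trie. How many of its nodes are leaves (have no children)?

Leaves are exactly the stored words that no other stored word extends.
Those words: "gal", "kamorgal", "kamornevi", "kamorpa", "kamorrodorne", "linbelnevi", "lingalka", "linlinrunmi", "linmor", "linrodor", "linrogal", "linsartade", "luro", "morven", "runde", "sobelkakane", "sobelmor"
Leaf count: 17

17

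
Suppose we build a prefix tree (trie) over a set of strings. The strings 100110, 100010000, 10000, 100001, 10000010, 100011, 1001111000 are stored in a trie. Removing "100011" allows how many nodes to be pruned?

After clearing the end-marker at "100011", prune upward until reaching a node still needed by another word.
The suffix "1" (1 node) is used only by "100011"; the node for "10001" still has the child "0", so pruning stops there.
Nodes removed: 1

1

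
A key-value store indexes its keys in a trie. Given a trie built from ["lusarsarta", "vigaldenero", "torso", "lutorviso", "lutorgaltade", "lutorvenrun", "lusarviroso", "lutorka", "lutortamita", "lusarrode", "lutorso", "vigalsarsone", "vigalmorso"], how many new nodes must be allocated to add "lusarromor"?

Walking "lusarromor" from the root, the first 7 characters ("lusarro") follow existing edges; "m" is the first miss.
New nodes needed: |"lusarromor"| − 7 = 10 − 7 = 3.

3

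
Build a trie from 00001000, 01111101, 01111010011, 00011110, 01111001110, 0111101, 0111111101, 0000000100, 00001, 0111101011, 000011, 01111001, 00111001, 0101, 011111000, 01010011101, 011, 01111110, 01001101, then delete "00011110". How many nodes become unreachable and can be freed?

5

Walk "00011110" from the leaf back toward the root, removing each node that no remaining word uses.
The suffix "11110" (5 nodes) is used only by "00011110"; the node for "000" still has the child "0", so pruning stops there.
Nodes removed: 5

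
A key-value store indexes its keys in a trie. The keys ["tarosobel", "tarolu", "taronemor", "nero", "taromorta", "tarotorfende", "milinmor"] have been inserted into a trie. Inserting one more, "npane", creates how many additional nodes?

4

Walking "npane" from the root, the first 1 characters ("n") follow existing edges; "p" is the first miss.
Each of the 4 remaining characters creates one node.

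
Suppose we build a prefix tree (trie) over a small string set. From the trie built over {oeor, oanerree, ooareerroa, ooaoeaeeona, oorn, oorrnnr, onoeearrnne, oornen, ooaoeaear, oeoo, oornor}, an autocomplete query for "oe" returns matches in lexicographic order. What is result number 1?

oeoo

DFS of the "oe" subtree visits, in order: "oeoo", "oeor"
The 1st is oeoo.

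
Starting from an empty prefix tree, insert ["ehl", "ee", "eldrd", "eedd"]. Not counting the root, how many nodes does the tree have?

10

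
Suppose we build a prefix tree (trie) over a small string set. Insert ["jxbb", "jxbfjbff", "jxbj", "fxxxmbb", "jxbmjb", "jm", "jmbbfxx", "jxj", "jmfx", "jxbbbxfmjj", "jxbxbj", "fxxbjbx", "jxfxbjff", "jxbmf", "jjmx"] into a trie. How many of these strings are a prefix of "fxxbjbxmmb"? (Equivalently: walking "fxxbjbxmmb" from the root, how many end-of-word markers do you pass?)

1

Traverse "fxxbjbxmmb" character by character; count nodes along the way that are marked as word ends.
Prefixes of the query that are stored words: "fxxbjbx"
Count: 1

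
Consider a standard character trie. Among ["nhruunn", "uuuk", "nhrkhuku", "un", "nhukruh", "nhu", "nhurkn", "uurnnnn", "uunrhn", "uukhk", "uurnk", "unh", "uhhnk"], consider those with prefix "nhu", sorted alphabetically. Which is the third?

nhurkn

DFS of the "nhu" subtree visits, in order: "nhu", "nhukruh", "nhurkn"
Position 3: nhurkn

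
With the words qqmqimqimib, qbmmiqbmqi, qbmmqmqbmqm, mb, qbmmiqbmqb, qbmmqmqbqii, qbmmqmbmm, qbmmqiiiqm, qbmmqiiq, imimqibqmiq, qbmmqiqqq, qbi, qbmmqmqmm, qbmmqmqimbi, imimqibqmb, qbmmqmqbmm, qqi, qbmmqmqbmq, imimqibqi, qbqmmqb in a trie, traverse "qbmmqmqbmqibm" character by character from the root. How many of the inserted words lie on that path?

1

Check each prefix of "qbmmqmqbmqibm" against the stored set — each match is an end-marker on the path.
Prefixes of the query that are stored words: "qbmmqmqbmq"
Count: 1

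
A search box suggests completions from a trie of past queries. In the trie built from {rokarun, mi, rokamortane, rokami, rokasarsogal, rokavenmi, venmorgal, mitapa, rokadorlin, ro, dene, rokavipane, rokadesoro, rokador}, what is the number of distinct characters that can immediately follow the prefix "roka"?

5

Walk "roka" from the root, arriving at one node.
Distinct next characters after "roka": d, m, r, s, v.
That node has 5 child edges.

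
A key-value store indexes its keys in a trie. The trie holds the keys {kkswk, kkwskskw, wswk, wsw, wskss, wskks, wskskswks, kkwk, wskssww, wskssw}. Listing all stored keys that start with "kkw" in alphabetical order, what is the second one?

Words with prefix "kkw", in lexicographic order: "kkwk", "kkwskskw"
The 2nd is kkwskskw.

kkwskskw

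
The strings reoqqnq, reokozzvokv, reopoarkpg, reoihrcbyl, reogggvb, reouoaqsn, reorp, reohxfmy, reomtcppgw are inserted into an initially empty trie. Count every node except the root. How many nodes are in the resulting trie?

Count nodes per top-level branch (shared prefixes stored once):
  'r'-branch (reogggvb, reohxfmy, reoihrcbyl, reokozzvokv, reomtcppgw, reopoarkpg, reoqqnq, reorp, reouoaqsn): 54 nodes
Sum: 54

54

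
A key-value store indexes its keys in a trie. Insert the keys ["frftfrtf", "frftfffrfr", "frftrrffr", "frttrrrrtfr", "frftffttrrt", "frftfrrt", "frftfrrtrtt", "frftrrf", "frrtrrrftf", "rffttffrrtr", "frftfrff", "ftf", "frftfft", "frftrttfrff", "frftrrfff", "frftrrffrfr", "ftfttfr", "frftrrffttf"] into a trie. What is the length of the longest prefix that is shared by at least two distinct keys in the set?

Look for the deepest trie node that still has at least two words in its subtree.
e.g. "frftrrffr" and "frftrrffrfr" share the prefix "frftrrffr" of length 9; no pair shares a longer one.
Longest shared-prefix length: 9

9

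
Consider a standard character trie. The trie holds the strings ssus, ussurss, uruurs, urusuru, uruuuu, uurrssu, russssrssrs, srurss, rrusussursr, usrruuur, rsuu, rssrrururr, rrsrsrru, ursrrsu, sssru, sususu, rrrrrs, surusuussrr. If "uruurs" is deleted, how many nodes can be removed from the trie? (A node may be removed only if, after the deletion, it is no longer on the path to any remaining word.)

2

A node on "uruurs"'s path can go only if nothing else ends at it or branches off below it.
The suffix "rs" (2 nodes) is used only by "uruurs"; the node for "uruu" still has the child "u", so pruning stops there.
Nodes removed: 2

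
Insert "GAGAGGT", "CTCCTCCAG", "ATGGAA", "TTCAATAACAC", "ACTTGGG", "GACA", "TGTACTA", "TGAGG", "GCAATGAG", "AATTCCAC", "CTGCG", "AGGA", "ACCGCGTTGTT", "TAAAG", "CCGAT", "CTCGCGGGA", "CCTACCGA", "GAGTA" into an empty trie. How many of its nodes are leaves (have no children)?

A leaf is a node with no children — equivalently, the end of a word that is not a proper prefix of any other stored word.
Those words: "AATTCCAC", "ACCGCGTTGTT", "ACTTGGG", "AGGA", "ATGGAA", "CCGAT", "CCTACCGA", "CTCCTCCAG", "CTCGCGGGA", "CTGCG", "GACA", "GAGAGGT", "GAGTA", "GCAATGAG", "TAAAG", "TGAGG", "TGTACTA", "TTCAATAACAC"
Leaf count: 18

18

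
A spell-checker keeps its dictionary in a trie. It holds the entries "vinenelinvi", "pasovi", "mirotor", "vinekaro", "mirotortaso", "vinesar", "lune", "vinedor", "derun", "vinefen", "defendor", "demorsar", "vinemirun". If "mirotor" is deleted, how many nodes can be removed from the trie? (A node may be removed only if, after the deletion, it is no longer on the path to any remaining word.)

0

After clearing the end-marker at "mirotor", prune upward until reaching a node still needed by another word.
Every node on "mirotor" is still needed (e.g. by "mirotortaso"), so nothing is freed.
Nodes removed: 0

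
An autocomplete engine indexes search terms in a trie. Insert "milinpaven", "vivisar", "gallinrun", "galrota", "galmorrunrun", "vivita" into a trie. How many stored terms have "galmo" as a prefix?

1

Walk to "galmo"; the words in its subtree are exactly those with that prefix.
Words under "galmo": galmorrunrun
Count: 1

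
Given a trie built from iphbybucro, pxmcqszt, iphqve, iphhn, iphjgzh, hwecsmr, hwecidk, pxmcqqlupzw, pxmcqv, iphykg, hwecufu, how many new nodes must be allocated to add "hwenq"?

2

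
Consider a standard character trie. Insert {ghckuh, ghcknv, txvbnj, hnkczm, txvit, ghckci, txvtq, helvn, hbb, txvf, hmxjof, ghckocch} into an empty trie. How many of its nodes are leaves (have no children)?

A leaf is a node with no children — equivalently, the end of a word that is not a proper prefix of any other stored word.
Those words: "ghckci", "ghcknv", "ghckocch", "ghckuh", "hbb", "helvn", "hmxjof", "hnkczm", "txvbnj", "txvf", "txvit", "txvtq"
Leaf count: 12

12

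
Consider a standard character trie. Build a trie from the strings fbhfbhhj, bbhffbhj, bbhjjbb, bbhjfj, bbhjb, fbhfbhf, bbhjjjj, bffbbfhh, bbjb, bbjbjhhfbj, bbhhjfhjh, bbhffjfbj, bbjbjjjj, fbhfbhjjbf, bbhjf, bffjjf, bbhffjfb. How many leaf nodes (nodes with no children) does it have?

14

A leaf is a node with no children — equivalently, the end of a word that is not a proper prefix of any other stored word.
Those words: "bbhffbhj", "bbhffjfbj", "bbhhjfhjh", "bbhjb", "bbhjfj", "bbhjjbb", "bbhjjjj", "bbjbjhhfbj", "bbjbjjjj", "bffbbfhh", "bffjjf", "fbhfbhf", "fbhfbhhj", "fbhfbhjjbf"
Leaf count: 14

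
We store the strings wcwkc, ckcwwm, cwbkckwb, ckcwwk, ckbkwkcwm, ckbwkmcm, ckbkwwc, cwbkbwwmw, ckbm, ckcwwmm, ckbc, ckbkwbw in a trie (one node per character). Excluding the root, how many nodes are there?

For each word, the new-node count is its length minus the longest prefix already in the trie:
  "wcwkc" → 5 new (w, c, w, k, c)
  "ckcwwm" → 6 new (c, k, c, w, w, m)
  "cwbkckwb" → prefix "c" already present; 7 new (w, b, k, c, k, w, b)
  "ckcwwk" → prefix "ckcww" already present; 1 new (k)
  "ckbkwkcwm" → prefix "ck" already present; 7 new (b, k, w, k, c, w, m)
  "ckbwkmcm" → prefix "ckb" already present; 5 new (w, k, m, c, m)
  "ckbkwwc" → prefix "ckbkw" already present; 2 new (w, c)
  "cwbkbwwmw" → prefix "cwbk" already present; 5 new (b, w, w, m, w)
  "ckbm" → prefix "ckb" already present; 1 new (m)
  "ckcwwmm" → prefix "ckcwwm" already present; 1 new (m)
  "ckbc" → prefix "ckb" already present; 1 new (c)
  "ckbkwbw" → prefix "ckbkw" already present; 2 new (b, w)
Total nodes = 5 + 6 + 7 + 1 + 7 + 5 + 2 + 5 + 1 + 1 + 1 + 2 = 43

43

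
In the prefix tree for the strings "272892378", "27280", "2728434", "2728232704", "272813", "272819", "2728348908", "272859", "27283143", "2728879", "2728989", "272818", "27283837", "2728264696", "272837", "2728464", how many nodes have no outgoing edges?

Leaves are exactly the stored words that no other stored word extends.
Those words: "27280", "272813", "272818", "272819", "2728232704", "2728264696", "27283143", "2728348908", "272837", "27283837", "2728434", "2728464", "272859", "2728879", "272892378", "2728989"
Leaf count: 16

16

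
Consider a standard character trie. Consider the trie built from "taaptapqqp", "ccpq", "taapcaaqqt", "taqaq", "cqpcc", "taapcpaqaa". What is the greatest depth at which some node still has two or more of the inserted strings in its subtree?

5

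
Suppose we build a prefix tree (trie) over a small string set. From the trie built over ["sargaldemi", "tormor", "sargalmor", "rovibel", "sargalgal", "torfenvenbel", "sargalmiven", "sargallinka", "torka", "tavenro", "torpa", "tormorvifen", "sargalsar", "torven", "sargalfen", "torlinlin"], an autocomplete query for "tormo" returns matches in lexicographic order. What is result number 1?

tormor

Filter for "tormo…" and sort: "tormor", "tormorvifen"
The 1st is tormor.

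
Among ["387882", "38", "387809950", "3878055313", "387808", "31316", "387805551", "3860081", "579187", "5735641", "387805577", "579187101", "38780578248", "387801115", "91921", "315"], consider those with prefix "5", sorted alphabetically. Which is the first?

Words with prefix "5", in lexicographic order: "5735641", "579187", "579187101"
Position 1: 5735641

5735641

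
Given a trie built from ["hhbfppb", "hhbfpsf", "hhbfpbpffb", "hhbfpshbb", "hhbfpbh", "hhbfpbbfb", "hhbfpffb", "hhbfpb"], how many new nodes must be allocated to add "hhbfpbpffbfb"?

2

The longest prefix of "hhbfpbpffbfb" already in the trie is "hhbfpbpffb" (length 10).
So 12 − 10 = 2 new nodes.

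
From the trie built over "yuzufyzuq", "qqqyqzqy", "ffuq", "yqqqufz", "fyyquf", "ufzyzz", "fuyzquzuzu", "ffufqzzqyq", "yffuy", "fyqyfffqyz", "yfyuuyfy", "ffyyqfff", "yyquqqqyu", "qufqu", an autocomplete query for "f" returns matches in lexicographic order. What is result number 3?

Filter for "f…" and sort: "ffufqzzqyq", "ffuq", "ffyyqfff", "fuyzquzuzu", "fyqyfffqyz", "fyyquf"
The 3rd is ffyyqfff.

ffyyqfff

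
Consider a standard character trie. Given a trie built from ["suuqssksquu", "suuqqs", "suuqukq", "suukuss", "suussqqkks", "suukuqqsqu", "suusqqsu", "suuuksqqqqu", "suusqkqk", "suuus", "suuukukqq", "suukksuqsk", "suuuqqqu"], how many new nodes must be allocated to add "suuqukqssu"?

3

The longest prefix of "suuqukqssu" already in the trie is "suuqukq" (length 7).
So 10 − 7 = 3 new nodes.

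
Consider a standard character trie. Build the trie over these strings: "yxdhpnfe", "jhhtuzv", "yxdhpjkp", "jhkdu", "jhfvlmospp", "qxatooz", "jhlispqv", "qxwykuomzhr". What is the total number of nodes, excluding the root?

Count nodes per top-level branch (shared prefixes stored once):
  'j'-branch (jhfvlmospp, jhhtuzv, jhkdu, jhlispqv): 24 nodes
  'q'-branch (qxatooz, qxwykuomzhr): 16 nodes
  'y'-branch (yxdhpjkp, yxdhpnfe): 11 nodes
Sum: 51

51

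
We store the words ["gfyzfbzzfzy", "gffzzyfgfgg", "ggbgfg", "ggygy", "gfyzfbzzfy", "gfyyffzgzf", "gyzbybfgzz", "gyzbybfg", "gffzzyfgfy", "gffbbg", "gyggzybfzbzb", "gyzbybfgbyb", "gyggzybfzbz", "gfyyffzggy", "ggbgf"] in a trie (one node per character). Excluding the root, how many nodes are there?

For each word, the new-node count is its length minus the longest prefix already in the trie:
  "gfyzfbzzfzy" → 11 new (g, f, y, z, f, b, z, z, f, z, y)
  "gffzzyfgfgg" → prefix "gf" already present; 9 new (f, z, z, y, f, g, f, g, g)
  "ggbgfg" → prefix "g" already present; 5 new (g, b, g, f, g)
  "ggygy" → prefix "gg" already present; 3 new (y, g, y)
  "gfyzfbzzfy" → prefix "gfyzfbzzf" already present; 1 new (y)
  "gfyyffzgzf" → prefix "gfy" already present; 7 new (y, f, f, z, g, z, f)
  "gyzbybfgzz" → prefix "g" already present; 9 new (y, z, b, y, b, f, g, z, z)
  "gyzbybfg" → prefix "gyzbybfg" already present; 0 new (none)
  "gffzzyfgfy" → prefix "gffzzyfgf" already present; 1 new (y)
  "gffbbg" → prefix "gff" already present; 3 new (b, b, g)
  "gyggzybfzbzb" → prefix "gy" already present; 10 new (g, g, z, y, b, f, z, b, z, b)
  "gyzbybfgbyb" → prefix "gyzbybfg" already present; 3 new (b, y, b)
  "gyggzybfzbz" → prefix "gyggzybfzbz" already present; 0 new (none)
  "gfyyffzggy" → prefix "gfyyffzg" already present; 2 new (g, y)
  "ggbgf" → prefix "ggbgf" already present; 0 new (none)
Total nodes = 11 + 9 + 5 + 3 + 1 + 7 + 9 + 0 + 1 + 3 + 10 + 3 + 0 + 2 + 0 = 64

64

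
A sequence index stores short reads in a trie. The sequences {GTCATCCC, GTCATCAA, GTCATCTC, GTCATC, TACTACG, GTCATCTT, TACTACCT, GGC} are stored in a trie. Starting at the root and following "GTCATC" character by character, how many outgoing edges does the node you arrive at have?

Walk "GTCATC" from the root, arriving at one node.
Characters that immediately follow "GTCATC" among the stored strings: {A, C, T}.
That node has 3 child edges.

3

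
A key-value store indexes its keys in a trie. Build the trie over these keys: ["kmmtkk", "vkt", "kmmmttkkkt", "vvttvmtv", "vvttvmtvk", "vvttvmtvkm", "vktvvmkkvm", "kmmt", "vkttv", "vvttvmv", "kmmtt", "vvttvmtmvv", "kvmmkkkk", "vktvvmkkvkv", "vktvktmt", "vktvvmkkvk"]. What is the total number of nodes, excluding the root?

For each word, the new-node count is its length minus the longest prefix already in the trie:
  "kmmtkk" → 6 new (k, m, m, t, k, k)
  "vkt" → 3 new (v, k, t)
  "kmmmttkkkt" → prefix "kmm" already present; 7 new (m, t, t, k, k, k, t)
  "vvttvmtv" → prefix "v" already present; 7 new (v, t, t, v, m, t, v)
  "vvttvmtvk" → prefix "vvttvmtv" already present; 1 new (k)
  "vvttvmtvkm" → prefix "vvttvmtvk" already present; 1 new (m)
  "vktvvmkkvm" → prefix "vkt" already present; 7 new (v, v, m, k, k, v, m)
  "kmmt" → prefix "kmmt" already present; 0 new (none)
  "vkttv" → prefix "vkt" already present; 2 new (t, v)
  "vvttvmv" → prefix "vvttvm" already present; 1 new (v)
  "kmmtt" → prefix "kmmt" already present; 1 new (t)
  "vvttvmtmvv" → prefix "vvttvmt" already present; 3 new (m, v, v)
  "kvmmkkkk" → prefix "k" already present; 7 new (v, m, m, k, k, k, k)
  "vktvvmkkvkv" → prefix "vktvvmkkv" already present; 2 new (k, v)
  "vktvktmt" → prefix "vktv" already present; 4 new (k, t, m, t)
  "vktvvmkkvk" → prefix "vktvvmkkvk" already present; 0 new (none)
Total nodes = 6 + 3 + 7 + 7 + 1 + 1 + 7 + 0 + 2 + 1 + 1 + 3 + 7 + 2 + 4 + 0 = 52

52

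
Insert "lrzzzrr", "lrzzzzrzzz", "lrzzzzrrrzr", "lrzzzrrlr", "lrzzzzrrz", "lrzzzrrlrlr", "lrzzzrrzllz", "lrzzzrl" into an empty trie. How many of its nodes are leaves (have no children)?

6

A leaf is a node with no children — equivalently, the end of a word that is not a proper prefix of any other stored word.
Those words: "lrzzzrl", "lrzzzrrlrlr", "lrzzzrrzllz", "lrzzzzrrrzr", "lrzzzzrrz", "lrzzzzrzzz"
Leaf count: 6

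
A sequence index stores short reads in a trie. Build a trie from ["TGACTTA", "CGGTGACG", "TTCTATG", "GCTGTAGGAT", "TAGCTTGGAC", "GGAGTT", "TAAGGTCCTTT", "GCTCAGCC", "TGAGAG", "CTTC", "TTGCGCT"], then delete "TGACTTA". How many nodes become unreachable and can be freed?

A node on "TGACTTA"'s path can go only if nothing else ends at it or branches off below it.
The suffix "CTTA" (4 nodes) is used only by "TGACTTA"; the node for "TGA" still has the child "G", so pruning stops there.
Nodes removed: 4

4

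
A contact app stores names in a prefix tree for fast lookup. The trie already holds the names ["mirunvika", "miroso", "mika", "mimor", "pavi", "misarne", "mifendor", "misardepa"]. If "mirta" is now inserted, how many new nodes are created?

Walking "mirta" from the root, the first 3 characters ("mir") follow existing edges; "t" is the first miss.
So 5 − 3 = 2 new nodes.

2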